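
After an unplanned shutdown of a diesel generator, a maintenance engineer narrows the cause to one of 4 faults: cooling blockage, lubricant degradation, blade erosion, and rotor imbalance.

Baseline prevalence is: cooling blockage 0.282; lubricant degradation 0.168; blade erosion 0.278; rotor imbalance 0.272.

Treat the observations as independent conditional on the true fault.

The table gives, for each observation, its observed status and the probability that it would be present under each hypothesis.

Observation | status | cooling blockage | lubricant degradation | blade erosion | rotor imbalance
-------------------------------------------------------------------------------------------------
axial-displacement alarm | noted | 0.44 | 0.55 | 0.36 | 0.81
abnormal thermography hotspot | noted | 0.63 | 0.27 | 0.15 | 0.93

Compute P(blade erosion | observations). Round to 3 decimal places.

0.046

By Bayes' rule with conditional independence, the unnormalized weight for each hypothesis is prior × ∏ likelihoods:
  cooling blockage: 0.282 × 0.44 × 0.63 = 0.07817
  lubricant degradation: 0.168 × 0.55 × 0.27 = 0.024948
  blade erosion: 0.278 × 0.36 × 0.15 = 0.015012
  rotor imbalance: 0.272 × 0.81 × 0.93 = 0.2049
Marginal likelihood of the evidence = 0.32303.
P(blade erosion | evidence) = 0.015012 / 0.32303 ≈ 0.046.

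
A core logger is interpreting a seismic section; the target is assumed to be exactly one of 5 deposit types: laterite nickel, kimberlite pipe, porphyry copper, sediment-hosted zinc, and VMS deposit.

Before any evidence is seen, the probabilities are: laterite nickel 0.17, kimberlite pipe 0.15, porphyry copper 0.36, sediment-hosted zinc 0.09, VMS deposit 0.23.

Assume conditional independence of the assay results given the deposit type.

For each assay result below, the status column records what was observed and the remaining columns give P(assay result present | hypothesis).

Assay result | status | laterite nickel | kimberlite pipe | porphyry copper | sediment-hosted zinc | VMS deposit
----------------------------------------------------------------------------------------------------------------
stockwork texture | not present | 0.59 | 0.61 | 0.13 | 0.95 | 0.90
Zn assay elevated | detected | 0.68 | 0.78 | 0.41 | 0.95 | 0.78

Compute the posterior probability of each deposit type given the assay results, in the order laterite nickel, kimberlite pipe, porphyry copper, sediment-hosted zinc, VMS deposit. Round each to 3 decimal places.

By Bayes' rule with conditional independence, the unnormalized weight for each hypothesis is prior × ∏ likelihoods (using 1 − P(present | H) for each absent assay result):
  laterite nickel: 0.17 × (1 − 0.59) × 0.68 = 0.047396
  kimberlite pipe: 0.15 × (1 − 0.61) × 0.78 = 0.04563
  porphyry copper: 0.36 × (1 − 0.13) × 0.41 = 0.12841
  sediment-hosted zinc: 0.09 × (1 − 0.95) × 0.95 = 0.004275
  VMS deposit: 0.23 × (1 − 0.90) × 0.78 = 0.01794
Normalizing constant Z = 0.047396 + 0.04563 + 0.12841 + 0.004275 + 0.01794 = 0.24365.
P(laterite nickel | evidence) = 0.047396 / 0.24365 ≈ 0.195
P(kimberlite pipe | evidence) = 0.04563 / 0.24365 ≈ 0.187
P(porphyry copper | evidence) = 0.12841 / 0.24365 ≈ 0.527
P(sediment-hosted zinc | evidence) = 0.004275 / 0.24365 ≈ 0.018
P(VMS deposit | evidence) = 0.01794 / 0.24365 ≈ 0.074

0.195, 0.187, 0.527, 0.018, 0.074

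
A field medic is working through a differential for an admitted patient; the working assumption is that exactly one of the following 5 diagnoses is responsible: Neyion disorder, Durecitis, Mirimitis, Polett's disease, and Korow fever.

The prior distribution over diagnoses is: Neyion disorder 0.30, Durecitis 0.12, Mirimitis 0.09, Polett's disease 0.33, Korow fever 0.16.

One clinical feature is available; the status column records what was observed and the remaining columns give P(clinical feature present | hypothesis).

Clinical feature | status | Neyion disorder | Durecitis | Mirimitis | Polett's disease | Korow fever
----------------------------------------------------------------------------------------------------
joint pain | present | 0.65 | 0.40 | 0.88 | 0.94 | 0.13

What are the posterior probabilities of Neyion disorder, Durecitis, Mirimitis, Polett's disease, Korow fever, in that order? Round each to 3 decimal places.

By Bayes' rule, the unnormalized weight for each hypothesis is prior × likelihood:
  Neyion disorder: 0.30 × 0.65 = 0.195
  Durecitis: 0.12 × 0.40 = 0.048
  Mirimitis: 0.09 × 0.88 = 0.0792
  Polett's disease: 0.33 × 0.94 = 0.3102
  Korow fever: 0.16 × 0.13 = 0.0208
Normalizing constant Z = 0.195 + 0.048 + 0.0792 + 0.3102 + 0.0208 = 0.6532.
P(Neyion disorder | evidence) = 0.195 / 0.6532 ≈ 0.299
P(Durecitis | evidence) = 0.048 / 0.6532 ≈ 0.073
P(Mirimitis | evidence) = 0.0792 / 0.6532 ≈ 0.121
P(Polett's disease | evidence) = 0.3102 / 0.6532 ≈ 0.475
P(Korow fever | evidence) = 0.0208 / 0.6532 ≈ 0.032

0.299, 0.073, 0.121, 0.475, 0.032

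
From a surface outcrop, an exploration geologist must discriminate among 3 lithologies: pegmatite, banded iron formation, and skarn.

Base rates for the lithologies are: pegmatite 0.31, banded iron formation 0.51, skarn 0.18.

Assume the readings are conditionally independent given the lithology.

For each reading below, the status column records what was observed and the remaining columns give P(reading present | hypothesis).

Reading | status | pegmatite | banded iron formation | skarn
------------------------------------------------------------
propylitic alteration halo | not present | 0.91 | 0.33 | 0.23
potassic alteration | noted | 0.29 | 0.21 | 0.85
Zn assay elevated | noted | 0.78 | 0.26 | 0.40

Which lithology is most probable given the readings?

skarn

Multiply each prior by the joint likelihood of the reading pattern (using 1 − P(present | H) for each absent reading):
  pegmatite: 0.31 × (1 − 0.91) × 0.29 × 0.78 = 0.006311
  banded iron formation: 0.51 × (1 − 0.33) × 0.21 × 0.26 = 0.018657
  skarn: 0.18 × (1 − 0.23) × 0.85 × 0.40 = 0.047124
The unnormalized weights sum to 0.072092.
P(pegmatite | evidence) ≈ 0.006311 / 0.072092 ≈ 0.088
P(banded iron formation | evidence) ≈ 0.018657 / 0.072092 ≈ 0.259
P(skarn | evidence) ≈ 0.047124 / 0.072092 ≈ 0.654
The largest is 0.654, so skarn is most probable.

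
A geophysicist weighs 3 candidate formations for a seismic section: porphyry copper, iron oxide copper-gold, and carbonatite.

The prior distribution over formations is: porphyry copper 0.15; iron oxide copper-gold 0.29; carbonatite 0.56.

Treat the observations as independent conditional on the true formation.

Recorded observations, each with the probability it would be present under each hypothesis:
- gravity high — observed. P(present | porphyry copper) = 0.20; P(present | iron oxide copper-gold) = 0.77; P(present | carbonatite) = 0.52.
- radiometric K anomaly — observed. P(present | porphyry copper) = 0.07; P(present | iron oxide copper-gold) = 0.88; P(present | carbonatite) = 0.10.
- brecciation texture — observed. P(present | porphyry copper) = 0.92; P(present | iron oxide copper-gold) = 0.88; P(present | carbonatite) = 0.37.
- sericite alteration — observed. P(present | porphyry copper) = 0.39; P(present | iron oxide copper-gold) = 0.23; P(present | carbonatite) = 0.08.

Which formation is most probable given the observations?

iron oxide copper-gold

For each hypothesis, the unnormalized posterior weight is prior × product of the observation likelihoods:
  porphyry copper: 0.15 × 0.20 × 0.07 × 0.92 × 0.39 = 0.00075348
  iron oxide copper-gold: 0.29 × 0.77 × 0.88 × 0.88 × 0.23 = 0.039772
  carbonatite: 0.56 × 0.52 × 0.10 × 0.37 × 0.08 = 0.00086195
Marginal likelihood of the evidence = 0.041388.
P(porphyry copper | evidence) ≈ 0.00075348 / 0.041388 ≈ 0.018
P(iron oxide copper-gold | evidence) ≈ 0.039772 / 0.041388 ≈ 0.961
P(carbonatite | evidence) ≈ 0.00086195 / 0.041388 ≈ 0.021
The largest is 0.961, so iron oxide copper-gold is most probable.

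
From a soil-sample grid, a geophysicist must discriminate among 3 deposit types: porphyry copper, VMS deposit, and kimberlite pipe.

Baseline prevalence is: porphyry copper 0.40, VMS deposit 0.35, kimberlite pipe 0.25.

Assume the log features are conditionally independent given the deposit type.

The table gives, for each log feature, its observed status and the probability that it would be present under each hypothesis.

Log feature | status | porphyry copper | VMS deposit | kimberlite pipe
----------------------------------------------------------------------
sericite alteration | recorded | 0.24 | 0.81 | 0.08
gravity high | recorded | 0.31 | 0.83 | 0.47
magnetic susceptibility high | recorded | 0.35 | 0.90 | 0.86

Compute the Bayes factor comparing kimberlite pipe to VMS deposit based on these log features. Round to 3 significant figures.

0.0534

Take the product of per-log feature likelihoods under each hypothesis, then divide.
  kimberlite pipe: 0.08 × 0.47 × 0.86 = 0.032336
  VMS deposit: 0.81 × 0.83 × 0.90 = 0.60507
Bayes factor = 0.032336 / 0.60507 ≈ 0.0534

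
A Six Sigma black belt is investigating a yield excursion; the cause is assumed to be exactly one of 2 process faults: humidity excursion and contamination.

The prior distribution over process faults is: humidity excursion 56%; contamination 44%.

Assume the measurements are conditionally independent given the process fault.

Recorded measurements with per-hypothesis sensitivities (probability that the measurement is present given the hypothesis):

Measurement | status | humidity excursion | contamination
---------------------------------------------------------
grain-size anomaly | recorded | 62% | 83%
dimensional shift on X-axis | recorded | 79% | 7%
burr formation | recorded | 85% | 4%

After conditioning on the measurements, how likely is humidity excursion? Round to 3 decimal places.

For each hypothesis, the unnormalized posterior weight is prior × product of the measurement likelihoods:
  humidity excursion: 0.56 × 0.62 × 0.79 × 0.85 = 0.23314
  contamination: 0.44 × 0.83 × 0.07 × 0.04 = 0.0010226
The unnormalized weights sum to 0.23417.
P(humidity excursion | evidence) = 0.23314 / 0.23417 ≈ 0.996.

0.996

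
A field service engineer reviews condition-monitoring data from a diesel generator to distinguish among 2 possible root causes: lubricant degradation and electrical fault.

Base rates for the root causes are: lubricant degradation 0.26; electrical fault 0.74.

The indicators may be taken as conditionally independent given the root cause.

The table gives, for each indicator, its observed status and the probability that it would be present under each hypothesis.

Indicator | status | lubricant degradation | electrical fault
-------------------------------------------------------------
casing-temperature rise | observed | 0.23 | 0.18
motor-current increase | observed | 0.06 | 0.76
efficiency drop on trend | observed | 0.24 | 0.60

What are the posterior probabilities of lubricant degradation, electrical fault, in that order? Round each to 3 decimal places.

0.014, 0.986

By Bayes' rule with conditional independence, the unnormalized weight for each hypothesis is prior × ∏ likelihoods:
  lubricant degradation: 0.26 × 0.23 × 0.06 × 0.24 = 0.00086112
  electrical fault: 0.74 × 0.18 × 0.76 × 0.60 = 0.060739
Normalizing constant Z = 0.00086112 + 0.060739 = 0.0616.
P(lubricant degradation | evidence) = 0.00086112 / 0.0616 ≈ 0.014
P(electrical fault | evidence) = 0.060739 / 0.0616 ≈ 0.986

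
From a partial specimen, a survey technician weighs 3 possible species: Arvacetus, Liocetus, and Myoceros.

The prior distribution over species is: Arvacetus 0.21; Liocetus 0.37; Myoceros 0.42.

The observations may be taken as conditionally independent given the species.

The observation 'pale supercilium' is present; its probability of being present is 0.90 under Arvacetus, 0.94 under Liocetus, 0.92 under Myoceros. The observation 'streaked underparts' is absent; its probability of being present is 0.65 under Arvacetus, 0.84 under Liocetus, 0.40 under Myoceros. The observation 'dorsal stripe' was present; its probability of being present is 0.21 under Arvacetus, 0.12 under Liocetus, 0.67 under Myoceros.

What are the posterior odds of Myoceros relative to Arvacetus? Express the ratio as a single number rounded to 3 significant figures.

Unnormalized posterior weight (prior times the observation likelihoods) for each of the two hypotheses (using 1 − P(present | H) for each absent observation):
  Myoceros: 0.42 × 0.92 × (1 − 0.40) × 0.67 = 0.15533
  Arvacetus: 0.21 × 0.90 × (1 − 0.65) × 0.21 = 0.013891
Odds(Myoceros : Arvacetus) = 0.15533 / 0.013891 ≈ 11.2.

11.2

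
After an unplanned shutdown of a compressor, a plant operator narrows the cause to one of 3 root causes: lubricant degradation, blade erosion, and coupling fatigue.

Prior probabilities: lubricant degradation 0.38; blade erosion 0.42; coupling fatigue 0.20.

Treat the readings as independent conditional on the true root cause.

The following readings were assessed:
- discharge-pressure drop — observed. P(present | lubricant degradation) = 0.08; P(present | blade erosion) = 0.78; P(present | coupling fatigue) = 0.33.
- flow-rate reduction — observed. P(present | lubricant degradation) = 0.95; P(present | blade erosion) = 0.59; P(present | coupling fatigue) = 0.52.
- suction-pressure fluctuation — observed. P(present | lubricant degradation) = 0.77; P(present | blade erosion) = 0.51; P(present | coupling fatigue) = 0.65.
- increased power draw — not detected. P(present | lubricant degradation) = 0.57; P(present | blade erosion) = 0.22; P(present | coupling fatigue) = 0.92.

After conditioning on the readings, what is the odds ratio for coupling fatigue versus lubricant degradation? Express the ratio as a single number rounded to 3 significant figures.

0.187

The normalizing constant cancels in an odds ratio, so compute prior × likelihood for the two hypotheses only (using 1 − P(present | H) for each absent reading):
  coupling fatigue: 0.20 × 0.33 × 0.52 × 0.65 × (1 − 0.92) = 0.0017846
  lubricant degradation: 0.38 × 0.08 × 0.95 × 0.77 × (1 − 0.57) = 0.0095622
Posterior odds = 0.0017846 / 0.0095622 ≈ 0.187.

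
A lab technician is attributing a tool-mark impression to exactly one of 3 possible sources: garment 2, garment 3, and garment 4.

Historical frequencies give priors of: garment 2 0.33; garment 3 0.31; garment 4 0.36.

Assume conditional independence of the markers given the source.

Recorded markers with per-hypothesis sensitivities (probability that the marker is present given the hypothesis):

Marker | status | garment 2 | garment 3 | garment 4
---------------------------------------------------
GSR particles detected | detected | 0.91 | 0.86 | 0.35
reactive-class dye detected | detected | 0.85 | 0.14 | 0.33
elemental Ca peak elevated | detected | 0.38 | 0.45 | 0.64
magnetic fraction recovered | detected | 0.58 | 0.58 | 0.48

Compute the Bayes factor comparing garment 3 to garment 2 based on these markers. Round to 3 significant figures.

Take the product of per-marker likelihoods under each hypothesis, then divide.
  garment 3: 0.86 × 0.14 × 0.45 × 0.58 = 0.031424
  garment 2: 0.91 × 0.85 × 0.38 × 0.58 = 0.17048
Bayes factor = 0.031424 / 0.17048 ≈ 0.184

0.184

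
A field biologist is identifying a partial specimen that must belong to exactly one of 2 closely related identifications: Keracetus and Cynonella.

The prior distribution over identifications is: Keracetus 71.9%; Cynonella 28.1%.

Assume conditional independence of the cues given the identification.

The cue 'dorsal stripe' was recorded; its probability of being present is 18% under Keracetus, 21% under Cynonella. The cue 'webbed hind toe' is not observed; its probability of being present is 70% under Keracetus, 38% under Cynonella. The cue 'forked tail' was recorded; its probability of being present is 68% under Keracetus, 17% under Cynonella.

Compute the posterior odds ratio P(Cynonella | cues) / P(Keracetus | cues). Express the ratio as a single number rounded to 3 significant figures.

0.236

Unnormalized posterior weight (prior times the cue likelihoods) for each of the two hypotheses (using 1 − P(present | H) for each absent cue):
  Cynonella: 0.281 × 0.21 × (1 − 0.38) × 0.17 = 0.0062197
  Keracetus: 0.719 × 0.18 × (1 − 0.70) × 0.68 = 0.026402
Posterior odds = 0.0062197 / 0.026402 ≈ 0.236.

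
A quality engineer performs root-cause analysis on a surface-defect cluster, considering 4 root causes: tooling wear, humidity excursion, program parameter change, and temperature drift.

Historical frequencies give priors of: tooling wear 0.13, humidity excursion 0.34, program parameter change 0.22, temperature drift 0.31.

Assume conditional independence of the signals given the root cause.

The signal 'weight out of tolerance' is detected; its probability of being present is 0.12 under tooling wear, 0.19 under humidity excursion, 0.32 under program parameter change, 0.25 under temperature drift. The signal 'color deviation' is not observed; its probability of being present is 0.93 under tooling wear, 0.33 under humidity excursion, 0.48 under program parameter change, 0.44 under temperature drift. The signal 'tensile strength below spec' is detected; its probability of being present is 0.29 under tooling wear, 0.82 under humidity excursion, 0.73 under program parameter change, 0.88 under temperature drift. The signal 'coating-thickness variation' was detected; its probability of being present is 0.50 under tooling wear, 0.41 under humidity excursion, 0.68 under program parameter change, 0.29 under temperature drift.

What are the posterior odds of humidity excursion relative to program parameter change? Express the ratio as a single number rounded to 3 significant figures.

0.801

Posterior odds equal prior odds times the likelihood ratio; only the two competing hypotheses matter (using 1 − P(present | H) for each absent signal).
  humidity excursion: 0.34 × 0.19 × (1 − 0.33) × 0.82 × 0.41 = 0.014551
  program parameter change: 0.22 × 0.32 × (1 − 0.48) × 0.73 × 0.68 = 0.018172
Posterior odds = 0.014551 / 0.018172 ≈ 0.801.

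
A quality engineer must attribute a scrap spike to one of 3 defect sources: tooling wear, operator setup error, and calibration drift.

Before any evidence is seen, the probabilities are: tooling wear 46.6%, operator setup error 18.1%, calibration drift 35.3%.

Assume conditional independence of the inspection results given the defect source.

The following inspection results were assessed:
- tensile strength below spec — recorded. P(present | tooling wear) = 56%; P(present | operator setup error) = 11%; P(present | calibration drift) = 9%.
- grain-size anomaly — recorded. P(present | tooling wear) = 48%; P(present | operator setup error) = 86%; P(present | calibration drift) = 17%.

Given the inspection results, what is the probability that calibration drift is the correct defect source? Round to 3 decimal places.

0.037

Multiply each prior by the joint likelihood of the inspection result pattern:
  tooling wear: 0.466 × 0.56 × 0.48 = 0.12526
  operator setup error: 0.181 × 0.11 × 0.86 = 0.017123
  calibration drift: 0.353 × 0.09 × 0.17 = 0.0054009
Marginal likelihood of the evidence = 0.14778.
P(calibration drift | evidence) = 0.0054009 / 0.14778 ≈ 0.037.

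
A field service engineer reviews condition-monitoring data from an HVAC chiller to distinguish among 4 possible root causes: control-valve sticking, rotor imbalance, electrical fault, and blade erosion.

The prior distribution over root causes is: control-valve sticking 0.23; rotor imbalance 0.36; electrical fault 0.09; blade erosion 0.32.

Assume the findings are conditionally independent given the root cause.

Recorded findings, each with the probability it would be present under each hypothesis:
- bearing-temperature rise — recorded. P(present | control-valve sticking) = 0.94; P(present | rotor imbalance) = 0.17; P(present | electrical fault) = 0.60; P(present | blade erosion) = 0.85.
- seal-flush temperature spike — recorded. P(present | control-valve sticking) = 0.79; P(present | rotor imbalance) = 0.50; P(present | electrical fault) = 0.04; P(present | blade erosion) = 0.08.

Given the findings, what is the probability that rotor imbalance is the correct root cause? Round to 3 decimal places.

For each hypothesis, the unnormalized posterior weight is prior × product of the finding likelihoods:
  control-valve sticking: 0.23 × 0.94 × 0.79 = 0.1708
  rotor imbalance: 0.36 × 0.17 × 0.50 = 0.0306
  electrical fault: 0.09 × 0.60 × 0.04 = 0.00216
  blade erosion: 0.32 × 0.85 × 0.08 = 0.02176
Normalizing constant Z = 0.1708 + 0.0306 + 0.00216 + 0.02176 = 0.22532.
P(rotor imbalance | evidence) = 0.0306 / 0.22532 ≈ 0.136.

0.136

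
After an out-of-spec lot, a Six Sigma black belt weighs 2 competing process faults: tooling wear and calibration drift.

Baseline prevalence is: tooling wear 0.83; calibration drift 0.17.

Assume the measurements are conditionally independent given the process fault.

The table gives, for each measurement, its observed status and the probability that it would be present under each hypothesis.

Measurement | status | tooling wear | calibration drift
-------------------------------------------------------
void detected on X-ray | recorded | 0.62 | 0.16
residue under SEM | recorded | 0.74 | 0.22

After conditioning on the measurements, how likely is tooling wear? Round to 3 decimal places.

0.985

By Bayes' rule with conditional independence, the unnormalized weight for each hypothesis is prior × ∏ likelihoods:
  tooling wear: 0.83 × 0.62 × 0.74 = 0.3808
  calibration drift: 0.17 × 0.16 × 0.22 = 0.005984
Normalizing constant Z = 0.3808 + 0.005984 = 0.38679.
P(tooling wear | evidence) = 0.3808 / 0.38679 ≈ 0.985.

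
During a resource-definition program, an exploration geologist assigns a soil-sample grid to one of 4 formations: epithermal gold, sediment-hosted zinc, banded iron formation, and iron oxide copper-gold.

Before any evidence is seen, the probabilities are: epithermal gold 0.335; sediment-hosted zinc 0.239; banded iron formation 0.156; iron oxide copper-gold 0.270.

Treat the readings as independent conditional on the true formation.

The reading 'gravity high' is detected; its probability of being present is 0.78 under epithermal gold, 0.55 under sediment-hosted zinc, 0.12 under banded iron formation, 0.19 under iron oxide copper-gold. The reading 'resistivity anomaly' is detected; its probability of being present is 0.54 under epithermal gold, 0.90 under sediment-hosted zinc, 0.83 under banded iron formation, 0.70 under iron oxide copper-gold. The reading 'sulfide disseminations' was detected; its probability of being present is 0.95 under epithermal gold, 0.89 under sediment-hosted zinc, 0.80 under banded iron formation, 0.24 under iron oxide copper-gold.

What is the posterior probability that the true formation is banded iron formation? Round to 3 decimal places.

For each hypothesis, the unnormalized posterior weight is prior × product of the reading likelihoods:
  epithermal gold: 0.335 × 0.78 × 0.54 × 0.95 = 0.13405
  sediment-hosted zinc: 0.239 × 0.55 × 0.90 × 0.89 = 0.10529
  banded iron formation: 0.156 × 0.12 × 0.83 × 0.80 = 0.01243
  iron oxide copper-gold: 0.270 × 0.19 × 0.70 × 0.24 = 0.0086184
Marginal likelihood of the evidence = 0.26039.
P(banded iron formation | evidence) = 0.01243 / 0.26039 ≈ 0.048.

0.048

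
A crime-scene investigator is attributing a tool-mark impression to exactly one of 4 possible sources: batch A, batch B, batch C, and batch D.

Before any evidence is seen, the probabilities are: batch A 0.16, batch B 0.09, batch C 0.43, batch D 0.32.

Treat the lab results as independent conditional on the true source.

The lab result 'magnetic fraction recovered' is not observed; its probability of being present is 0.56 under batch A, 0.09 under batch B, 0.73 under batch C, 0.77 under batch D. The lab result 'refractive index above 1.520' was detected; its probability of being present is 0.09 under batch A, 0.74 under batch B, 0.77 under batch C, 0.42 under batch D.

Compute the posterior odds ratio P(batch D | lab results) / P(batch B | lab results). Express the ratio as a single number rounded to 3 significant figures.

The normalizing constant cancels in an odds ratio, so compute prior × likelihood for the two hypotheses only (using 1 − P(present | H) for each absent lab result):
  batch D: 0.32 × (1 − 0.77) × 0.42 = 0.030912
  batch B: 0.09 × (1 − 0.09) × 0.74 = 0.060606
Posterior odds = 0.030912 / 0.060606 ≈ 0.510.

0.510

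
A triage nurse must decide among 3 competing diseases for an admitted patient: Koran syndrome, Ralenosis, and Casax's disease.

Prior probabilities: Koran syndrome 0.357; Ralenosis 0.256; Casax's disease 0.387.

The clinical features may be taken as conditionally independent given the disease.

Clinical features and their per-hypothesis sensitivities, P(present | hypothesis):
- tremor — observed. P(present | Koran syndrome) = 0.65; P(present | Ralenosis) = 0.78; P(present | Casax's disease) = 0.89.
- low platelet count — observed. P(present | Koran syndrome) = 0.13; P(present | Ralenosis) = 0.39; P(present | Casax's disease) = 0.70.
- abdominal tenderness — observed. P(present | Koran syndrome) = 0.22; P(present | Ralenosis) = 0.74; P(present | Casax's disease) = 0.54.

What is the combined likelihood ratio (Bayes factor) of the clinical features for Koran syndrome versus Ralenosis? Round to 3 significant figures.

Take the product of per-clinical feature likelihoods under each hypothesis, then divide.
  Koran syndrome: 0.65 × 0.13 × 0.22 = 0.01859
  Ralenosis: 0.78 × 0.39 × 0.74 = 0.22511
Bayes factor = 0.01859 / 0.22511 ≈ 0.0826

0.0826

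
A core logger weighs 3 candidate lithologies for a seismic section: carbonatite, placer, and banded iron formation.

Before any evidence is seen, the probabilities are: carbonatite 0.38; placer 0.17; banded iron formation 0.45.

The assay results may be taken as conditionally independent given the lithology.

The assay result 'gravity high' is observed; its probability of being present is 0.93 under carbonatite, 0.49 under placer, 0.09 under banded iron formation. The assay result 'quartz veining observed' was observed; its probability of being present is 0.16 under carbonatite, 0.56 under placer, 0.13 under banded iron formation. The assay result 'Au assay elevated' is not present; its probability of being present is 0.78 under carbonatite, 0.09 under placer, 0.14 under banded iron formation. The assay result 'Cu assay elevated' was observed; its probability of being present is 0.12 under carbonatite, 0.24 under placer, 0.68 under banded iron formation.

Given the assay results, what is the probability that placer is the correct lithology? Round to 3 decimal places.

0.690

By Bayes' rule with conditional independence, the unnormalized weight for each hypothesis is prior × ∏ likelihoods (using 1 − P(present | H) for each absent assay result):
  carbonatite: 0.38 × 0.93 × 0.16 × (1 − 0.78) × 0.12 = 0.0014928
  placer: 0.17 × 0.49 × 0.56 × (1 − 0.09) × 0.24 = 0.010188
  banded iron formation: 0.45 × 0.09 × 0.13 × (1 − 0.14) × 0.68 = 0.003079
Marginal likelihood of the evidence = 0.01476.
P(placer | evidence) = 0.010188 / 0.01476 ≈ 0.690.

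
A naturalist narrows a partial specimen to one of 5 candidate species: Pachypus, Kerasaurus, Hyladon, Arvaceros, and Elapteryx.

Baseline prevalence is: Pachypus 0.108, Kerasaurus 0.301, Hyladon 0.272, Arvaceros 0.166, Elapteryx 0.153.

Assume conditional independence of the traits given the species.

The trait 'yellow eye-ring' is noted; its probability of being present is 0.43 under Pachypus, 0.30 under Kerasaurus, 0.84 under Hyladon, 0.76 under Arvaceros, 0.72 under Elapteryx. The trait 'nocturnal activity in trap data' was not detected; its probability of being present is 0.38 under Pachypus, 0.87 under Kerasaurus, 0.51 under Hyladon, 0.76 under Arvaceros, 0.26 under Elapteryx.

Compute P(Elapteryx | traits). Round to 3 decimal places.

By Bayes' rule with conditional independence, the unnormalized weight for each hypothesis is prior × ∏ likelihoods (using 1 − P(present | H) for each absent trait):
  Pachypus: 0.108 × 0.43 × (1 − 0.38) = 0.028793
  Kerasaurus: 0.301 × 0.30 × (1 − 0.87) = 0.011739
  Hyladon: 0.272 × 0.84 × (1 − 0.51) = 0.11196
  Arvaceros: 0.166 × 0.76 × (1 − 0.76) = 0.030278
  Elapteryx: 0.153 × 0.72 × (1 − 0.26) = 0.081518
The unnormalized weights sum to 0.26428.
P(Elapteryx | evidence) = 0.081518 / 0.26428 ≈ 0.308.

0.308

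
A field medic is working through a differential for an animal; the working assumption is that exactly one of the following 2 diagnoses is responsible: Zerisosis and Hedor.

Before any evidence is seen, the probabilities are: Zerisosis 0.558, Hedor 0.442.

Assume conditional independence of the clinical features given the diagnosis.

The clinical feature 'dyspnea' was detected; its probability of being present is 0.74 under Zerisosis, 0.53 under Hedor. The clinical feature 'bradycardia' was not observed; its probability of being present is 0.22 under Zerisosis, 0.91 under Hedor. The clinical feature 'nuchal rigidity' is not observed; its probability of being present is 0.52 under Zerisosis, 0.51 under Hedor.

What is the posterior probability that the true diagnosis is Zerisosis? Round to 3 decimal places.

0.937

Multiply each prior by the joint likelihood of the clinical feature pattern (using 1 − P(present | H) for each absent clinical feature):
  Zerisosis: 0.558 × 0.74 × (1 − 0.22) × (1 − 0.52) = 0.1546
  Hedor: 0.442 × 0.53 × (1 − 0.91) × (1 − 0.51) = 0.010331
The unnormalized weights sum to 0.16493.
P(Zerisosis | evidence) = 0.1546 / 0.16493 ≈ 0.937.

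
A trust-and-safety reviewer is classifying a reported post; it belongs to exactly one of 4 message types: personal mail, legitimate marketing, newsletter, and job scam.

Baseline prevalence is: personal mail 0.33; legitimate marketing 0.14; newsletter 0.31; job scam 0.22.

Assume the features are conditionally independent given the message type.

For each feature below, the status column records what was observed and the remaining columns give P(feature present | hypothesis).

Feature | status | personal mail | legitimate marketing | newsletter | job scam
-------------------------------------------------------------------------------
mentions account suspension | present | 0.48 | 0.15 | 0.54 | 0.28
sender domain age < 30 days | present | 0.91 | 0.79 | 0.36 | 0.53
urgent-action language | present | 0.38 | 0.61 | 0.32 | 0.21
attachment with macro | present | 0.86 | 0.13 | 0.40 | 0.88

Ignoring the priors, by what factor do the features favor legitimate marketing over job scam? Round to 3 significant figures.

Take the product of per-feature likelihoods under each hypothesis, then divide.
  legitimate marketing: 0.15 × 0.79 × 0.61 × 0.13 = 0.009397
  job scam: 0.28 × 0.53 × 0.21 × 0.88 = 0.027424
Bayes factor = 0.009397 / 0.027424 ≈ 0.343

0.343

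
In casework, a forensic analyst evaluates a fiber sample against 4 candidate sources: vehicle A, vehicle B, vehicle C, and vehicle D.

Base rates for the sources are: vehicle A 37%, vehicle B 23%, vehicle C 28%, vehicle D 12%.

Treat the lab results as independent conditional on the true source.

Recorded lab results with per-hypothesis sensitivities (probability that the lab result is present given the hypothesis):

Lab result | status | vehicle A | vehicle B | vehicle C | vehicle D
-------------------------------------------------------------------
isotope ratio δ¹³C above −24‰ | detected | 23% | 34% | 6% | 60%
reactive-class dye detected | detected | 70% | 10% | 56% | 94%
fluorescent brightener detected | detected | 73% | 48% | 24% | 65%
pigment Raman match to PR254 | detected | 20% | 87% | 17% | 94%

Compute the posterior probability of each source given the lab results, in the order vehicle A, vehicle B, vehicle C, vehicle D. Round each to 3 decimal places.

Multiply each prior by the joint likelihood of the lab result pattern:
  vehicle A: 0.37 × 0.23 × 0.70 × 0.73 × 0.20 = 0.0086972
  vehicle B: 0.23 × 0.34 × 0.10 × 0.48 × 0.87 = 0.0032656
  vehicle C: 0.28 × 0.06 × 0.56 × 0.24 × 0.17 = 0.00038385
  vehicle D: 0.12 × 0.60 × 0.94 × 0.65 × 0.94 = 0.041352
Marginal likelihood of the evidence = 0.053699.
P(vehicle A | evidence) = 0.0086972 / 0.053699 ≈ 0.162
P(vehicle B | evidence) = 0.0032656 / 0.053699 ≈ 0.061
P(vehicle C | evidence) = 0.00038385 / 0.053699 ≈ 0.007
P(vehicle D | evidence) = 0.041352 / 0.053699 ≈ 0.770

0.162, 0.061, 0.007, 0.770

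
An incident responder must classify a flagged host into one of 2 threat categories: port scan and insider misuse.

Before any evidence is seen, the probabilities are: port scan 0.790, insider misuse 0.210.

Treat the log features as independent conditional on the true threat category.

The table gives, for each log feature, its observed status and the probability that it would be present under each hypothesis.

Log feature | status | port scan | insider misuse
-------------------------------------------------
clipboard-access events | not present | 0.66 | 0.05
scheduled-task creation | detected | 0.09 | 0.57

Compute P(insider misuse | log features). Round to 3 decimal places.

For each hypothesis, the unnormalized posterior weight is prior × product of the log feature likelihoods (using 1 − P(present | H) for each absent log feature):
  port scan: 0.790 × (1 − 0.66) × 0.09 = 0.024174
  insider misuse: 0.210 × (1 − 0.05) × 0.57 = 0.11371
The unnormalized weights sum to 0.13789.
P(insider misuse | evidence) = 0.11371 / 0.13789 ≈ 0.825.

0.825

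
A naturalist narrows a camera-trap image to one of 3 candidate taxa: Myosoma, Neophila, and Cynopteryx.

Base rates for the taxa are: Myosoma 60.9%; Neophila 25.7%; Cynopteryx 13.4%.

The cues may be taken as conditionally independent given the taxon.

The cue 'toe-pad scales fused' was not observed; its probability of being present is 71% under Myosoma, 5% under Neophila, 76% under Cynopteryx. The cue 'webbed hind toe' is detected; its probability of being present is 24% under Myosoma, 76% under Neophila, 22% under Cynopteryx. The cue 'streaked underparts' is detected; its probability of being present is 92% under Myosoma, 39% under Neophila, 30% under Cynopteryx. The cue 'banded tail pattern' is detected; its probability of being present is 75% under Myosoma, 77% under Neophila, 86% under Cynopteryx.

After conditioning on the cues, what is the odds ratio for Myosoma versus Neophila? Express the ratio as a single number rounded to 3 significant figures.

Posterior odds equal prior odds times the likelihood ratio; only the two competing hypotheses matter (using 1 − P(present | H) for each absent cue).
  Myosoma: 0.609 × (1 − 0.71) × 0.24 × 0.92 × 0.75 = 0.029247
  Neophila: 0.257 × (1 − 0.05) × 0.76 × 0.39 × 0.77 = 0.055722
Posterior odds = 0.029247 / 0.055722 ≈ 0.525.

0.525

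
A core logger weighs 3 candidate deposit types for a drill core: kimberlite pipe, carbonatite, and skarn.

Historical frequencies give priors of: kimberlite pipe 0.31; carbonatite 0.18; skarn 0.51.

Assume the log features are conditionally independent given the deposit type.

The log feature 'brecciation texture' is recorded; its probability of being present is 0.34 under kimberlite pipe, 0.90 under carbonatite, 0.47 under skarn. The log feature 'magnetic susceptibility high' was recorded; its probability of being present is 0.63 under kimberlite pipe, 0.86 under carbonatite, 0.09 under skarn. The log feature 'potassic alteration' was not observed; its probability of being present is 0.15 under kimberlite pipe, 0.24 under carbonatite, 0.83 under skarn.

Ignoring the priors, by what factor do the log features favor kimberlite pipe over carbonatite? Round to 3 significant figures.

0.310

The Bayes factor is the ratio of the joint likelihoods of the log feature pattern under the two hypotheses (using 1 − P(present | H) for each absent log feature).
  kimberlite pipe: 0.34 × 0.63 × (1 − 0.15) = 0.18207
  carbonatite: 0.90 × 0.86 × (1 − 0.24) = 0.58824
Bayes factor = 0.18207 / 0.58824 ≈ 0.310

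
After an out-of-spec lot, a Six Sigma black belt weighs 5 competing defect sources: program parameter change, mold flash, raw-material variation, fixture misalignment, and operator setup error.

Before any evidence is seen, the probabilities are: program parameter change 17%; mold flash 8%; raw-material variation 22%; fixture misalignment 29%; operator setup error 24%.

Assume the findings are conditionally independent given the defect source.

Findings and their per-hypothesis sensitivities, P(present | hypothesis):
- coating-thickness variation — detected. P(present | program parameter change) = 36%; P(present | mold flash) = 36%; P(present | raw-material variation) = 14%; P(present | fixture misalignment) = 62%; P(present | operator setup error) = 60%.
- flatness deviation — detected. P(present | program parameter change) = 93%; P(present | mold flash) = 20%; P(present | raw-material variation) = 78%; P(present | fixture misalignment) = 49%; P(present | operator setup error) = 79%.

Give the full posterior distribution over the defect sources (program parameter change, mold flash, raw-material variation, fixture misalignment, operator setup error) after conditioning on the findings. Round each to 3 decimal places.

For each hypothesis, the unnormalized posterior weight is prior × product of the finding likelihoods:
  program parameter change: 0.17 × 0.36 × 0.93 = 0.056916
  mold flash: 0.08 × 0.36 × 0.20 = 0.00576
  raw-material variation: 0.22 × 0.14 × 0.78 = 0.024024
  fixture misalignment: 0.29 × 0.62 × 0.49 = 0.088102
  operator setup error: 0.24 × 0.60 × 0.79 = 0.11376
Normalizing constant Z = 0.056916 + 0.00576 + 0.024024 + 0.088102 + 0.11376 = 0.28856.
P(program parameter change | evidence) = 0.056916 / 0.28856 ≈ 0.197
P(mold flash | evidence) = 0.00576 / 0.28856 ≈ 0.020
P(raw-material variation | evidence) = 0.024024 / 0.28856 ≈ 0.083
P(fixture misalignment | evidence) = 0.088102 / 0.28856 ≈ 0.305
P(operator setup error | evidence) = 0.11376 / 0.28856 ≈ 0.394

0.197, 0.020, 0.083, 0.305, 0.394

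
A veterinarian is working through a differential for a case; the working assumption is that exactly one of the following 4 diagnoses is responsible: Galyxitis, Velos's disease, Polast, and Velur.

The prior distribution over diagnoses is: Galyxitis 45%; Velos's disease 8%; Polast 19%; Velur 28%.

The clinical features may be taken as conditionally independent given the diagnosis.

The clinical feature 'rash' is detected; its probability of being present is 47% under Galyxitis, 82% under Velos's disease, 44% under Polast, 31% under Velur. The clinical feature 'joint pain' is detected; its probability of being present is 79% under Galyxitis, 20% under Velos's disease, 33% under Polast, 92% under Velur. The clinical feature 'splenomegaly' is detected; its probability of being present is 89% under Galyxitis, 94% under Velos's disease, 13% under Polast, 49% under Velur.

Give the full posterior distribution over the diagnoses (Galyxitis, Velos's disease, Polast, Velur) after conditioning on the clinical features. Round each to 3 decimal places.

By Bayes' rule with conditional independence, the unnormalized weight for each hypothesis is prior × ∏ likelihoods:
  Galyxitis: 0.45 × 0.47 × 0.79 × 0.89 = 0.14871
  Velos's disease: 0.08 × 0.82 × 0.20 × 0.94 = 0.012333
  Polast: 0.19 × 0.44 × 0.33 × 0.13 = 0.0035864
  Velur: 0.28 × 0.31 × 0.92 × 0.49 = 0.039129
The unnormalized weights sum to 0.20375.
P(Galyxitis | evidence) = 0.14871 / 0.20375 ≈ 0.730
P(Velos's disease | evidence) = 0.012333 / 0.20375 ≈ 0.061
P(Polast | evidence) = 0.0035864 / 0.20375 ≈ 0.018
P(Velur | evidence) = 0.039129 / 0.20375 ≈ 0.192

0.730, 0.061, 0.018, 0.192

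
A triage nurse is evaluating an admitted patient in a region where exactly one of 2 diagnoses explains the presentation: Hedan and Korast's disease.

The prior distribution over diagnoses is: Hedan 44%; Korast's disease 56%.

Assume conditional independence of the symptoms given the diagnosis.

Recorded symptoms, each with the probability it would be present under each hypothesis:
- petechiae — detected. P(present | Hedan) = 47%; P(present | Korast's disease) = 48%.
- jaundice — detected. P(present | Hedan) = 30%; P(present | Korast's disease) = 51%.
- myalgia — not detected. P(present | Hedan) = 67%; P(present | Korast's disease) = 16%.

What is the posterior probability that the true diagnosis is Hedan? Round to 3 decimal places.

For each hypothesis, the unnormalized posterior weight is prior × product of the symptom likelihoods (using 1 − P(present | H) for each absent symptom):
  Hedan: 0.44 × 0.47 × 0.30 × (1 − 0.67) = 0.020473
  Korast's disease: 0.56 × 0.48 × 0.51 × (1 − 0.16) = 0.11515
The unnormalized weights sum to 0.13563.
P(Hedan | evidence) = 0.020473 / 0.13563 ≈ 0.151.

0.151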